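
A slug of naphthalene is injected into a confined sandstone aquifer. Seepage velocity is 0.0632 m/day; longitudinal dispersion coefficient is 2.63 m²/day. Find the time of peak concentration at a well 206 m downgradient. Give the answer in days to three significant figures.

For the 1D instantaneous-source solution, setting ∂C/∂t = 0 at fixed x gives v²t² + 2Dt − x² = 0, so t = (√(D² + v²x²) − D)/v².
√(D² + v²x²) = √(2.63² + 0.0632² × 206²) = 13.28; v² = 0.00399424.
t = (13.28 − 2.63)/0.00399424 = 2670 days (vs. the pure-advection estimate x/v = 3260 d).

2670 days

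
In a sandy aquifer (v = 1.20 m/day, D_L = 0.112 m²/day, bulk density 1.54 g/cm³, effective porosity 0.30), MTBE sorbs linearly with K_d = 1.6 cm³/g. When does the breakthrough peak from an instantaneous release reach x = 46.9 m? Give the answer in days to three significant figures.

Retardation factor R = 1 + ρ_b·K_d/n = 1 + 1.54 × 1.6/0.30 = 9.213.
Sorption retards both mechanisms: v_R = v/R = 0.1303 m/day, D_R = D/R = 0.01216 m²/day.
Peak time from v_R²t² + 2D_R t − x² = 0: t = (√(D_R² + v_R²x²) − D_R)/v_R².
√(D_R² + v_R²x²) = √(0.01216² + 0.1303² × 46.9²) = 6.111; v_R² = 0.01698.
t = (6.111 − 0.01216)/0.01698 = 359 days.

359 days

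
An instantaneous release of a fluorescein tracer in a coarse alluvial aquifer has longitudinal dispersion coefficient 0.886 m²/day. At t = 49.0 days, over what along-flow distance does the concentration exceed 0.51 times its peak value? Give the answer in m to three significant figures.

21.6 m

The plume is Gaussian with σ = √(2Dt) = √(2 × 0.886 × 49.0) = 9.318 m.
C/C_peak = exp(−Δx²/(2σ²)) = 0.51 ⇒ Δx = σ·√(−2 ln 0.51) = 9.318 × 1.160 = 10.81 m.
Width = 2Δx = 21.6 m.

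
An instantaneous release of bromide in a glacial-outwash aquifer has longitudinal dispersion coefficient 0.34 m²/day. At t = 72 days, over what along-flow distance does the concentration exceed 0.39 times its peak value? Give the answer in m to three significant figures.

19.2 m

The plume is Gaussian with σ = √(2Dt) = √(2 × 0.34 × 72) = 6.997 m.
C/C_peak = exp(−Δx²/(2σ²)) = 0.39 ⇒ Δx = σ·√(−2 ln 0.39) = 6.997 × 1.372 = 9.600 m.
Width = 2Δx = 19.2 m.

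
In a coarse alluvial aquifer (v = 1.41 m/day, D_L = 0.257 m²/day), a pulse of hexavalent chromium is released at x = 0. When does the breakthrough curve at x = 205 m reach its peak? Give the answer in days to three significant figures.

145 days

For the 1D instantaneous-source solution, setting ∂C/∂t = 0 at fixed x gives v²t² + 2Dt − x² = 0, so t = (√(D² + v²x²) − D)/v².
√(D² + v²x²) = √(0.257² + 1.41² × 205²) = 289.1; v² = 1.9881.
t = (289.1 − 0.257)/1.9881 = 145 days (vs. the pure-advection estimate x/v = 145 d).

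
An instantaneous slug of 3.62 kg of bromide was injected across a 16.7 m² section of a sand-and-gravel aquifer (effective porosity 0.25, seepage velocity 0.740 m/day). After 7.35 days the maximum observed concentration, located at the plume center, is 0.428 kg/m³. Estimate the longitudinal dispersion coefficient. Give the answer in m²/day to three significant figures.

At the plume center C_max = M/(n_e·A·√(4πDt)), so D = M²/(4πt·(n_e·A·C_max)²).
n_e·A·C_max = 0.25 × 16.7 × 0.428 = 1.787 kg/m.
D = 3.62²/(4π × 7.35 × 1.787²) = 0.0444 m²/day.

0.0444 m²/day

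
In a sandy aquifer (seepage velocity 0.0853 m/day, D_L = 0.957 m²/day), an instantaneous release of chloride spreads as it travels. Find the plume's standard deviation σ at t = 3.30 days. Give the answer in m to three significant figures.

Dispersive spreading gives a Gaussian with σ² = 2Dt; advection only shifts the center.
σ = √(2 × 0.957 × 3.30) = 2.51 m.

2.51 m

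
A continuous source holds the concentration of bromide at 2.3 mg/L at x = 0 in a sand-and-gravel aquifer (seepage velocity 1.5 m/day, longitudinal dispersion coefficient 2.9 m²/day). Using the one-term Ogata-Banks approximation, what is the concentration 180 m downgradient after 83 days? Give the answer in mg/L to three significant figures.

0.0131 mg/L

For a continuous step input, C/C₀ ≈ ½·erfc((x−vt)/(2√(Dt))).
vt = 1.5 × 83 = 124.5 m and 2√(Dt) = 2√(2.9 × 83) = 31.03 m.
Argument (x−vt)/(2√(Dt)) = (180 − 124.5)/31.03 = 1.789; ½·erfc(1.789) = 0.005703.
C = 2.3 × 0.005703 = 0.0131 mg/L.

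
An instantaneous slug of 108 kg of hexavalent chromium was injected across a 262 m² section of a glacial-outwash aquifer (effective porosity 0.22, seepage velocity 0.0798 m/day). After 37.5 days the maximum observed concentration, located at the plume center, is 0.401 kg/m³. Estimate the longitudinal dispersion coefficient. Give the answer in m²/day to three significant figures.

At the plume center C_max = M/(n_e·A·√(4πDt)), so D = M²/(4πt·(n_e·A·C_max)²).
n_e·A·C_max = 0.22 × 262 × 0.401 = 23.11 kg/m.
D = 108²/(4π × 37.5 × 23.11²) = 0.0463 m²/day.

0.0463 m²/day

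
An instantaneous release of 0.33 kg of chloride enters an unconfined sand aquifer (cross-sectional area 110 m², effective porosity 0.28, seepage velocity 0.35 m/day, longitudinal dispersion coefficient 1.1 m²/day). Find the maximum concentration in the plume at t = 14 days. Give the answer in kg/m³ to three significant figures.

0.000770 kg/m³

The peak of an instantaneous 1D plume sits at x = vt; there the Gaussian factor is 1 and C_max = M/(n_e·A·√(4πDt)), where n_e·A is the pore area the mass is dissolved in.
√(4πDt) = √(4π × 1.1 × 14) = 13.91 m, so C_max = 0.33/(0.28 × 110 × 13.91) = 0.000770 kg/m³.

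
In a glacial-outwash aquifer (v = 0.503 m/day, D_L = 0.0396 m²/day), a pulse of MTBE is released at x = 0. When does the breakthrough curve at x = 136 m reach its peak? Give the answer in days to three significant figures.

270 days

For the 1D instantaneous-source solution, setting ∂C/∂t = 0 at fixed x gives v²t² + 2Dt − x² = 0, so t = (√(D² + v²x²) − D)/v².
√(D² + v²x²) = √(0.0396² + 0.503² × 136²) = 68.41; v² = 0.253009.
t = (68.41 − 0.0396)/0.253009 = 270 days (vs. the pure-advection estimate x/v = 270 d).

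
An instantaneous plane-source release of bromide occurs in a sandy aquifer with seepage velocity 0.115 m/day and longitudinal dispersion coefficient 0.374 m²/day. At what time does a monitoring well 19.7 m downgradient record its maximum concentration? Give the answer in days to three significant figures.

For the 1D instantaneous-source solution, setting ∂C/∂t = 0 at fixed x gives v²t² + 2Dt − x² = 0, so t = (√(D² + v²x²) − D)/v².
√(D² + v²x²) = √(0.374² + 0.115² × 19.7²) = 2.296; v² = 0.013225.
t = (2.296 − 0.374)/0.013225 = 145 days (vs. the pure-advection estimate x/v = 171 d).

145 days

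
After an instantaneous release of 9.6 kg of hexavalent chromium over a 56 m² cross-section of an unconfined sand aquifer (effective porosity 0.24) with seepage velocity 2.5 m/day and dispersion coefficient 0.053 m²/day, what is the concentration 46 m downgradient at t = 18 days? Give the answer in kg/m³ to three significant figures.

For an instantaneous plane source, C(x,t) = M/(n_e·A·√(4πDt)) · exp(−(x−vt)²/(4Dt)), with n_e·A the pore (flow) area.
Plume center vt = 2.5 × 18 = 45 m, so the well at 46 m is 1 m downgradient of the peak.
√(4πDt) = 3.462 m, giving peak height M/(n_e·A·√(4πDt)) = 9.6/(0.24 × 56 × 3.462) = 0.2063 kg/m³.
(x−vt)²/(4Dt) = (1)²/(4 × 0.053 × 18) = 0.2621; exp(−0.2621) = 0.7694.
C = 0.2063 × 0.7694 = 0.159 kg/m³.

0.159 kg/m³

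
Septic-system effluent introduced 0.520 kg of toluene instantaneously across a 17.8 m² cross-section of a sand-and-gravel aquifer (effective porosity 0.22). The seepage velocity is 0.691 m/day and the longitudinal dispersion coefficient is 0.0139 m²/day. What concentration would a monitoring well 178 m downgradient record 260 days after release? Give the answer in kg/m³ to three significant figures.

0.0163 kg/m³

For an instantaneous plane source, C(x,t) = M/(n_e·A·√(4πDt)) · exp(−(x−vt)²/(4Dt)), with n_e·A the pore (flow) area.
Plume center vt = 0.691 × 260 = 179.66 m, so the well at 178 m is 1.66 m upgradient of the peak.
√(4πDt) = 6.739 m, giving peak height M/(n_e·A·√(4πDt)) = 0.520/(0.22 × 17.8 × 6.739) = 0.01970 kg/m³.
(x−vt)²/(4Dt) = (-1.66)²/(4 × 0.0139 × 260) = 0.1906; exp(−0.1906) = 0.8265.
C = 0.01970 × 0.8265 = 0.0163 kg/m³.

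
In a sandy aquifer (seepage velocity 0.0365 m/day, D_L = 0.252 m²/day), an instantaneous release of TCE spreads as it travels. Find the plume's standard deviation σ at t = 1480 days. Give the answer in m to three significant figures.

Dispersive spreading gives a Gaussian with σ² = 2Dt; advection only shifts the center.
σ = √(2 × 0.252 × 1480) = 27.3 m.

27.3 m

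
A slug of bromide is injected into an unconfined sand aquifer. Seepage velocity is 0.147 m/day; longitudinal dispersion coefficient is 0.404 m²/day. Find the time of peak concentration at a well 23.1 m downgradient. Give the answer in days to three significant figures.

For the 1D instantaneous-source solution, setting ∂C/∂t = 0 at fixed x gives v²t² + 2Dt − x² = 0, so t = (√(D² + v²x²) − D)/v².
√(D² + v²x²) = √(0.404² + 0.147² × 23.1²) = 3.420; v² = 0.021609.
t = (3.420 − 0.404)/0.021609 = 140 days (vs. the pure-advection estimate x/v = 157 d).

140 days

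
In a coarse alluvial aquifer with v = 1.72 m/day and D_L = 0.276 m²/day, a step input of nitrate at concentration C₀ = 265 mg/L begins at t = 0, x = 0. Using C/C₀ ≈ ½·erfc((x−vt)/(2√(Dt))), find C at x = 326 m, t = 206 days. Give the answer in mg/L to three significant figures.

For a continuous step input, C/C₀ ≈ ½·erfc((x−vt)/(2√(Dt))).
vt = 1.72 × 206 = 354.32 m and 2√(Dt) = 2√(0.276 × 206) = 15.08 m.
Argument (x−vt)/(2√(Dt)) = (326 − 354.32)/15.08 = -1.878; ½·erfc(-1.878) = 0.9960.
C = 265 × 0.9960 = 264 mg/L.

264 mg/L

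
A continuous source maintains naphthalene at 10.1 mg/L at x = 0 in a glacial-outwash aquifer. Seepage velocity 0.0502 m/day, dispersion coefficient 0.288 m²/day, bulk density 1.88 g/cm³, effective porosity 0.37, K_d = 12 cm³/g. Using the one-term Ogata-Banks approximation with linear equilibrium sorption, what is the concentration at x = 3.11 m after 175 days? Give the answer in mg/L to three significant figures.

Retardation factor R = 1 + ρ_b·K_d/n = 1 + 1.88 × 12/0.37 = 61.97.
Sorption retards both mechanisms: v_R = v/R = 0.0008101 m/day, D_R = D/R = 0.004647 m²/day.
v_R·t = 0.0008101 × 175 = 0.1417675 m; 2√(D_R t) = 1.804 m; argument = (3.11 − 0.1417675)/1.804 = 1.645.
C = C₀ × ½·erfc(1.645) = 10.1 × 0.009999 = 0.101 mg/L.

0.101 mg/L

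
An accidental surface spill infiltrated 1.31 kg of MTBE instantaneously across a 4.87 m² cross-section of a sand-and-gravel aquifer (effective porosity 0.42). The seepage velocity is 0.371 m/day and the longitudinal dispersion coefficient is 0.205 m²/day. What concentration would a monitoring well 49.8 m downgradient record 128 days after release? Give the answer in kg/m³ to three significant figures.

For an instantaneous plane source, C(x,t) = M/(n_e·A·√(4πDt)) · exp(−(x−vt)²/(4Dt)), with n_e·A the pore (flow) area.
Plume center vt = 0.371 × 128 = 47.488 m, so the well at 49.8 m is 2.312 m downgradient of the peak.
√(4πDt) = 18.16 m, giving peak height M/(n_e·A·√(4πDt)) = 1.31/(0.42 × 4.87 × 18.16) = 0.03527 kg/m³.
(x−vt)²/(4Dt) = (2.312)²/(4 × 0.205 × 128) = 0.05093; exp(−0.05093) = 0.9503.
C = 0.03527 × 0.9503 = 0.0335 kg/m³.

0.0335 kg/m³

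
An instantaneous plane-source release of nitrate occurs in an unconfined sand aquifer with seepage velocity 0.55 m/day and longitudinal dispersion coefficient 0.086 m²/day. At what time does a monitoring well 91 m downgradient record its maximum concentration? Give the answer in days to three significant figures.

165 days

For the 1D instantaneous-source solution, setting ∂C/∂t = 0 at fixed x gives v²t² + 2Dt − x² = 0, so t = (√(D² + v²x²) − D)/v².
√(D² + v²x²) = √(0.086² + 0.55² × 91²) = 50.05; v² = 0.3025.
t = (50.05 − 0.086)/0.3025 = 165 days (vs. the pure-advection estimate x/v = 165 d).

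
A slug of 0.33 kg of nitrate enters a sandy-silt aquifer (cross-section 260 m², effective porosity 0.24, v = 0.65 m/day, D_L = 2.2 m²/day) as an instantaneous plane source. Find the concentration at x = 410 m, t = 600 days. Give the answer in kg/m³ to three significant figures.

For an instantaneous plane source, C(x,t) = M/(n_e·A·√(4πDt)) · exp(−(x−vt)²/(4Dt)), with n_e·A the pore (flow) area.
Plume center vt = 0.65 × 600 = 390 m, so the well at 410 m is 20 m downgradient of the peak.
√(4πDt) = 128.8 m, giving peak height M/(n_e·A·√(4πDt)) = 0.33/(0.24 × 260 × 128.8) = 4.106e-05 kg/m³.
(x−vt)²/(4Dt) = (20)²/(4 × 2.2 × 600) = 0.07576; exp(−0.07576) = 0.9270.
C = 4.106e-05 × 0.9270 = 3.81e-05 kg/m³.

3.81e-05 kg/m³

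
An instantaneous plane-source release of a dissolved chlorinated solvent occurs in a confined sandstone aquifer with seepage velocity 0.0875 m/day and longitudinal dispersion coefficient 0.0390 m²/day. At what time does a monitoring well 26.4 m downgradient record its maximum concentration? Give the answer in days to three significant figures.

For the 1D instantaneous-source solution, setting ∂C/∂t = 0 at fixed x gives v²t² + 2Dt − x² = 0, so t = (√(D² + v²x²) − D)/v².
√(D² + v²x²) = √(0.0390² + 0.0875² × 26.4²) = 2.310; v² = 0.00765625.
t = (2.310 − 0.0390)/0.00765625 = 297 days (vs. the pure-advection estimate x/v = 302 d).

297 days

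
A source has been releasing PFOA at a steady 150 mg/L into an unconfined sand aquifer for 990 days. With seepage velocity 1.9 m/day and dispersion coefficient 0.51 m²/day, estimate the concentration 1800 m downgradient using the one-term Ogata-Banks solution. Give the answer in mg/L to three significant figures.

For a continuous step input, C/C₀ ≈ ½·erfc((x−vt)/(2√(Dt))).
vt = 1.9 × 990 = 1881 m and 2√(Dt) = 2√(0.51 × 990) = 44.94 m.
Argument (x−vt)/(2√(Dt)) = (1800 − 1881)/44.94 = -1.802; ½·erfc(-1.802) = 0.9946.
C = 150 × 0.9946 = 149 mg/L.

149 mg/L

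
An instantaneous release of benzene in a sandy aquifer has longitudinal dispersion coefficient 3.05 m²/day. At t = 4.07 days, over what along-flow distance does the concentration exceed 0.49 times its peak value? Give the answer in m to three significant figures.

The plume is Gaussian with σ = √(2Dt) = √(2 × 3.05 × 4.07) = 4.983 m.
C/C_peak = exp(−Δx²/(2σ²)) = 0.49 ⇒ Δx = σ·√(−2 ln 0.49) = 4.983 × 1.194 = 5.950 m.
Width = 2Δx = 11.9 m.

11.9 m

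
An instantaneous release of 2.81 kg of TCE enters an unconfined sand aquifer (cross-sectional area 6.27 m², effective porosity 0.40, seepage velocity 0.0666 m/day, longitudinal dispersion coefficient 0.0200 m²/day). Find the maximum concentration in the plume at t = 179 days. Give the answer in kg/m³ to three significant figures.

The peak of an instantaneous 1D plume sits at x = vt; there the Gaussian factor is 1 and C_max = M/(n_e·A·√(4πDt)), where n_e·A is the pore area the mass is dissolved in.
√(4πDt) = √(4π × 0.0200 × 179) = 6.707 m, so C_max = 2.81/(0.40 × 6.27 × 6.707) = 0.167 kg/m³.

0.167 kg/m³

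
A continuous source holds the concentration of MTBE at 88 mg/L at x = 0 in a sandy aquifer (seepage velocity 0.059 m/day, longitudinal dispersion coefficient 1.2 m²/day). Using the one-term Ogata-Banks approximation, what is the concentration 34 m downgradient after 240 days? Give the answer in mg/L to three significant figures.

For a continuous step input, C/C₀ ≈ ½·erfc((x−vt)/(2√(Dt))).
vt = 0.059 × 240 = 14.16 m and 2√(Dt) = 2√(1.2 × 240) = 33.94 m.
Argument (x−vt)/(2√(Dt)) = (34 − 14.16)/33.94 = 0.5846; ½·erfc(0.5846) = 0.2042.
C = 88 × 0.2042 = 18.0 mg/L.

18.0 mg/L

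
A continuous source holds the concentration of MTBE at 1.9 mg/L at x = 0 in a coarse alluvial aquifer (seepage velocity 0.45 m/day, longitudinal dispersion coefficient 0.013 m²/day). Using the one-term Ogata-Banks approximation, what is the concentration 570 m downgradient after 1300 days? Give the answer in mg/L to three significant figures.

1.89 mg/L

For a continuous step input, C/C₀ ≈ ½·erfc((x−vt)/(2√(Dt))).
vt = 0.45 × 1300 = 585 m and 2√(Dt) = 2√(0.013 × 1300) = 8.222 m.
Argument (x−vt)/(2√(Dt)) = (570 − 585)/8.222 = -1.824; ½·erfc(-1.824) = 0.9951.
C = 1.9 × 0.9951 = 1.89 mg/L.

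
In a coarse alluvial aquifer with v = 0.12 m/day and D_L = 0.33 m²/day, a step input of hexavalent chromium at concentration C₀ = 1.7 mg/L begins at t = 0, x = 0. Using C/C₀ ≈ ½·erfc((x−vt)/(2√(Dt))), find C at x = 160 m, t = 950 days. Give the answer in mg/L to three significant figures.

For a continuous step input, C/C₀ ≈ ½·erfc((x−vt)/(2√(Dt))).
vt = 0.12 × 950 = 114 m and 2√(Dt) = 2√(0.33 × 950) = 35.41 m.
Argument (x−vt)/(2√(Dt)) = (160 − 114)/35.41 = 1.299; ½·erfc(1.299) = 0.03310.
C = 1.7 × 0.03310 = 0.0563 mg/L.

0.0563 mg/L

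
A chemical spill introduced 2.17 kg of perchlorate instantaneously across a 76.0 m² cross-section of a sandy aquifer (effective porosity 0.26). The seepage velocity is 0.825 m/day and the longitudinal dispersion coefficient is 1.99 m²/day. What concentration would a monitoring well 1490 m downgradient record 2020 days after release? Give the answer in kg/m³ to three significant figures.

7.04e-05 kg/m³

For an instantaneous plane source, C(x,t) = M/(n_e·A·√(4πDt)) · exp(−(x−vt)²/(4Dt)), with n_e·A the pore (flow) area.
Plume center vt = 0.825 × 2020 = 1666.5 m, so the well at 1490 m is 176.5 m upgradient of the peak.
√(4πDt) = 224.8 m, giving peak height M/(n_e·A·√(4πDt)) = 2.17/(0.26 × 76.0 × 224.8) = 0.0004885 kg/m³.
(x−vt)²/(4Dt) = (-176.5)²/(4 × 1.99 × 2020) = 1.937; exp(−1.937) = 0.1441.
C = 0.0004885 × 0.1441 = 7.04e-05 kg/m³.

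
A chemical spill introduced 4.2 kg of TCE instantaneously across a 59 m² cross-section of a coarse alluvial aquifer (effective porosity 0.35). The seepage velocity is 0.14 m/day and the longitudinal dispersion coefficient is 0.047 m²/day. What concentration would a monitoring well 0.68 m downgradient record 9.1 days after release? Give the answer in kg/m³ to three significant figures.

0.0714 kg/m³

For an instantaneous plane source, C(x,t) = M/(n_e·A·√(4πDt)) · exp(−(x−vt)²/(4Dt)), with n_e·A the pore (flow) area.
Plume center vt = 0.14 × 9.1 = 1.274 m, so the well at 0.68 m is 0.594 m upgradient of the peak.
√(4πDt) = 2.318 m, giving peak height M/(n_e·A·√(4πDt)) = 4.2/(0.35 × 59 × 2.318) = 0.08774 kg/m³.
(x−vt)²/(4Dt) = (-0.594)²/(4 × 0.047 × 9.1) = 0.2062; exp(−0.2062) = 0.8137.
C = 0.08774 × 0.8137 = 0.0714 kg/m³.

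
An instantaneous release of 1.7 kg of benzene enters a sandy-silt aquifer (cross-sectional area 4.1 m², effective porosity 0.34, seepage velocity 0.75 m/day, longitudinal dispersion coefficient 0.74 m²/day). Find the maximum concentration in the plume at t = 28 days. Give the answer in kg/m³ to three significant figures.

0.0756 kg/m³

The peak of an instantaneous 1D plume sits at x = vt; there the Gaussian factor is 1 and C_max = M/(n_e·A·√(4πDt)), where n_e·A is the pore area the mass is dissolved in.
√(4πDt) = √(4π × 0.74 × 28) = 16.14 m, so C_max = 1.7/(0.34 × 4.1 × 16.14) = 0.0756 kg/m³.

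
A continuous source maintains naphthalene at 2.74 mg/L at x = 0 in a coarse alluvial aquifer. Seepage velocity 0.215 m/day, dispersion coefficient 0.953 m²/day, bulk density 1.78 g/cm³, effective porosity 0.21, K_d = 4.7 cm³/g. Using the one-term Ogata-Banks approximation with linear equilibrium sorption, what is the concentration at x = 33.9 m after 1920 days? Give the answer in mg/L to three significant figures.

0.0164 mg/L

Retardation factor R = 1 + ρ_b·K_d/n = 1 + 1.78 × 4.7/0.21 = 40.84.
Sorption retards both mechanisms: v_R = v/R = 0.005264 m/day, D_R = D/R = 0.02333 m²/day.
v_R·t = 0.005264 × 1920 = 10.10688 m; 2√(D_R t) = 13.39 m; argument = (33.9 − 10.10688)/13.39 = 1.777.
C = C₀ × ½·erfc(1.777) = 2.74 × 0.005984 = 0.0164 mg/L.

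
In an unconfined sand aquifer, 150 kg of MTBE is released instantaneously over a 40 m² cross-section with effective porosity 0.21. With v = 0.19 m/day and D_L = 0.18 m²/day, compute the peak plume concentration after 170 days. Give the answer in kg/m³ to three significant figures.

The peak of an instantaneous 1D plume sits at x = vt; there the Gaussian factor is 1 and C_max = M/(n_e·A·√(4πDt)), where n_e·A is the pore area the mass is dissolved in.
√(4πDt) = √(4π × 0.18 × 170) = 19.61 m, so C_max = 150/(0.21 × 40 × 19.61) = 0.911 kg/m³.

0.911 kg/m³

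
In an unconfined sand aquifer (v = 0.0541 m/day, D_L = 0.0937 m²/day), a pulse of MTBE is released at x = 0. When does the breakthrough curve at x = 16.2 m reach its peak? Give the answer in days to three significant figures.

For the 1D instantaneous-source solution, setting ∂C/∂t = 0 at fixed x gives v²t² + 2Dt − x² = 0, so t = (√(D² + v²x²) − D)/v².
√(D² + v²x²) = √(0.0937² + 0.0541² × 16.2²) = 0.8814; v² = 0.00292681.
t = (0.8814 − 0.0937)/0.00292681 = 269 days (vs. the pure-advection estimate x/v = 299 d).

269 days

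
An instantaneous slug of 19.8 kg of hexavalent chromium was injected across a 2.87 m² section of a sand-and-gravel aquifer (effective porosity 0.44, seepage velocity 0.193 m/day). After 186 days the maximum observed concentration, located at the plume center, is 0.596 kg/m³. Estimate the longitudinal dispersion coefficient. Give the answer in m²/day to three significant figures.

At the plume center C_max = M/(n_e·A·√(4πDt)), so D = M²/(4πt·(n_e·A·C_max)²).
n_e·A·C_max = 0.44 × 2.87 × 0.596 = 0.7526 kg/m.
D = 19.8²/(4π × 186 × 0.7526²) = 0.296 m²/day.

0.296 m²/day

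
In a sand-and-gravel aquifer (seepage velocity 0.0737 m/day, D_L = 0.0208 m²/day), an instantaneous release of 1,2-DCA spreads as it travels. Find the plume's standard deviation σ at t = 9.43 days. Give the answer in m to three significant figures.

Dispersive spreading gives a Gaussian with σ² = 2Dt; advection only shifts the center.
σ = √(2 × 0.0208 × 9.43) = 0.626 m.

0.626 m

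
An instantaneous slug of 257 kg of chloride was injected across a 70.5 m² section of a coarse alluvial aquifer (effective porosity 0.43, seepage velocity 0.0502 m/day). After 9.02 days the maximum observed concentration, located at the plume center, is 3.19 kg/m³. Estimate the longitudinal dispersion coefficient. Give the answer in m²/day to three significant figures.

At the plume center C_max = M/(n_e·A·√(4πDt)), so D = M²/(4πt·(n_e·A·C_max)²).
n_e·A·C_max = 0.43 × 70.5 × 3.19 = 96.70 kg/m.
D = 257²/(4π × 9.02 × 96.70²) = 0.0623 m²/day.

0.0623 m²/day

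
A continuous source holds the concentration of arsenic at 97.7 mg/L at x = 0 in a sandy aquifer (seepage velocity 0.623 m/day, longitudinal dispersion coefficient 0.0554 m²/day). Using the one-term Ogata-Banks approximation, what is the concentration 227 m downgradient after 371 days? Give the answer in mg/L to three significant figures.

72.3 mg/L

For a continuous step input, C/C₀ ≈ ½·erfc((x−vt)/(2√(Dt))).
vt = 0.623 × 371 = 231.133 m and 2√(Dt) = 2√(0.0554 × 371) = 9.067 m.
Argument (x−vt)/(2√(Dt)) = (227 − 231.133)/9.067 = -0.4558; ½·erfc(-0.4558) = 0.7404.
C = 97.7 × 0.7404 = 72.3 mg/L.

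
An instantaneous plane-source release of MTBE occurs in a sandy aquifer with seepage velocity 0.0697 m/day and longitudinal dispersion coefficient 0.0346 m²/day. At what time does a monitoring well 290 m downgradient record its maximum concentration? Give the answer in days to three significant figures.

4150 days

For the 1D instantaneous-source solution, setting ∂C/∂t = 0 at fixed x gives v²t² + 2Dt − x² = 0, so t = (√(D² + v²x²) − D)/v².
√(D² + v²x²) = √(0.0346² + 0.0697² × 290²) = 20.21; v² = 0.00485809.
t = (20.21 − 0.0346)/0.00485809 = 4150 days (vs. the pure-advection estimate x/v = 4160 d).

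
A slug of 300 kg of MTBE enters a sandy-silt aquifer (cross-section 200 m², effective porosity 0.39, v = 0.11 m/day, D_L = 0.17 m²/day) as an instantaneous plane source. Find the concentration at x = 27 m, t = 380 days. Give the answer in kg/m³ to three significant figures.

For an instantaneous plane source, C(x,t) = M/(n_e·A·√(4πDt)) · exp(−(x−vt)²/(4Dt)), with n_e·A the pore (flow) area.
Plume center vt = 0.11 × 380 = 41.8 m, so the well at 27 m is 14.8 m upgradient of the peak.
√(4πDt) = 28.49 m, giving peak height M/(n_e·A·√(4πDt)) = 300/(0.39 × 200 × 28.49) = 0.1350 kg/m³.
(x−vt)²/(4Dt) = (-14.8)²/(4 × 0.17 × 380) = 0.8477; exp(−0.8477) = 0.4284.
C = 0.1350 × 0.4284 = 0.0578 kg/m³.

0.0578 kg/m³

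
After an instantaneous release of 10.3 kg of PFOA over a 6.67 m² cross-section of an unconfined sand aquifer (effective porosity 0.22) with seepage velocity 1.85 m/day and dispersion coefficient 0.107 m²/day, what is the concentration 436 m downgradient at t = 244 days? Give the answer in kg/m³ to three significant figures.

0.0400 kg/m³

For an instantaneous plane source, C(x,t) = M/(n_e·A·√(4πDt)) · exp(−(x−vt)²/(4Dt)), with n_e·A the pore (flow) area.
Plume center vt = 1.85 × 244 = 451.4 m, so the well at 436 m is 15.4 m upgradient of the peak.
√(4πDt) = 18.11 m, giving peak height M/(n_e·A·√(4πDt)) = 10.3/(0.22 × 6.67 × 18.11) = 0.3876 kg/m³.
(x−vt)²/(4Dt) = (-15.4)²/(4 × 0.107 × 244) = 2.271; exp(−2.271) = 0.1032.
C = 0.3876 × 0.1032 = 0.0400 kg/m³.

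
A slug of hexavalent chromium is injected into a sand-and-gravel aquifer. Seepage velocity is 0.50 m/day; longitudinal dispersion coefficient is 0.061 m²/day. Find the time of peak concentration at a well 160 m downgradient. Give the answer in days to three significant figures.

For the 1D instantaneous-source solution, setting ∂C/∂t = 0 at fixed x gives v²t² + 2Dt − x² = 0, so t = (√(D² + v²x²) − D)/v².
√(D² + v²x²) = √(0.061² + 0.50² × 160²) = 80.00; v² = 0.25.
t = (80.00 − 0.061)/0.25 = 320 days (vs. the pure-advection estimate x/v = 320 d).

320 days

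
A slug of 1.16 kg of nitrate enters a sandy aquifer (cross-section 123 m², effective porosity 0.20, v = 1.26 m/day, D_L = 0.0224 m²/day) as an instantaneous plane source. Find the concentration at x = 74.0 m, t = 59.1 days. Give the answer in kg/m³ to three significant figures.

For an instantaneous plane source, C(x,t) = M/(n_e·A·√(4πDt)) · exp(−(x−vt)²/(4Dt)), with n_e·A the pore (flow) area.
Plume center vt = 1.26 × 59.1 = 74.466 m, so the well at 74.0 m is 0.466 m upgradient of the peak.
√(4πDt) = 4.079 m, giving peak height M/(n_e·A·√(4πDt)) = 1.16/(0.20 × 123 × 4.079) = 0.01156 kg/m³.
(x−vt)²/(4Dt) = (-0.466)²/(4 × 0.0224 × 59.1) = 0.04101; exp(−0.04101) = 0.9598.
C = 0.01156 × 0.9598 = 0.0111 kg/m³.

0.0111 kg/m³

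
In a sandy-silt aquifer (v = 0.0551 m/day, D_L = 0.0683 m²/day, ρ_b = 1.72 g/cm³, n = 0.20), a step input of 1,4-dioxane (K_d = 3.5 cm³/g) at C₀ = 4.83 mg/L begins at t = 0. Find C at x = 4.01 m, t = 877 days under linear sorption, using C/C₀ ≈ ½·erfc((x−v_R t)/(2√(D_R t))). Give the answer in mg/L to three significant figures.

0.509 mg/L

Retardation factor R = 1 + ρ_b·K_d/n = 1 + 1.72 × 3.5/0.20 = 31.10.
Sorption retards both mechanisms: v_R = v/R = 0.001772 m/day, D_R = D/R = 0.002196 m²/day.
v_R·t = 0.001772 × 877 = 1.554044 m; 2√(D_R t) = 2.776 m; argument = (4.01 − 1.554044)/2.776 = 0.8847.
C = C₀ × ½·erfc(0.8847) = 4.83 × 0.1054 = 0.509 mg/L.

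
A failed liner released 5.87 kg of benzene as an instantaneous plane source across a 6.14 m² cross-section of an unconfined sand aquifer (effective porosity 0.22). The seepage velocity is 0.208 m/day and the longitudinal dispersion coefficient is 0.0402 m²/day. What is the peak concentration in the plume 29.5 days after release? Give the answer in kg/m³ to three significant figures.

1.13 kg/m³

The peak of an instantaneous 1D plume sits at x = vt; there the Gaussian factor is 1 and C_max = M/(n_e·A·√(4πDt)), where n_e·A is the pore area the mass is dissolved in.
√(4πDt) = √(4π × 0.0402 × 29.5) = 3.860 m, so C_max = 5.87/(0.22 × 6.14 × 3.860) = 1.13 kg/m³.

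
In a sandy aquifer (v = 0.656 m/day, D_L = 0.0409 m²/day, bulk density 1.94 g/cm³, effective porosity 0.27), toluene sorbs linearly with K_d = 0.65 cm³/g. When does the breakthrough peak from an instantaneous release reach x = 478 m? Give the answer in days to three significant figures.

4130 days

Retardation factor R = 1 + ρ_b·K_d/n = 1 + 1.94 × 0.65/0.27 = 5.670.
Sorption retards both mechanisms: v_R = v/R = 0.1157 m/day, D_R = D/R = 0.007213 m²/day.
Peak time from v_R²t² + 2D_R t − x² = 0: t = (√(D_R² + v_R²x²) − D_R)/v_R².
√(D_R² + v_R²x²) = √(0.007213² + 0.1157² × 478²) = 55.30; v_R² = 0.01339.
t = (55.30 − 0.007213)/0.01339 = 4130 days.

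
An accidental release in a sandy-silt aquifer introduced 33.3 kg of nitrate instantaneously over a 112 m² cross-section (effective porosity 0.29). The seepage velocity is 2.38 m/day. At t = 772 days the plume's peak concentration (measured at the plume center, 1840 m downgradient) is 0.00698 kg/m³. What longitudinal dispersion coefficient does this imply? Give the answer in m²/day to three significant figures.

At the plume center C_max = M/(n_e·A·√(4πDt)), so D = M²/(4πt·(n_e·A·C_max)²).
n_e·A·C_max = 0.29 × 112 × 0.00698 = 0.2267 kg/m.
D = 33.3²/(4π × 772 × 0.2267²) = 2.22 m²/day.

2.22 m²/day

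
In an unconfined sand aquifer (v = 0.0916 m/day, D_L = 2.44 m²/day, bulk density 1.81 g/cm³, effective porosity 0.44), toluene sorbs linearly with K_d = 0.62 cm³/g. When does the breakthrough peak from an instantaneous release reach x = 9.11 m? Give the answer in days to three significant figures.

Retardation factor R = 1 + ρ_b·K_d/n = 1 + 1.81 × 0.62/0.44 = 3.550.
Sorption retards both mechanisms: v_R = v/R = 0.02580 m/day, D_R = D/R = 0.6873 m²/day.
Peak time from v_R²t² + 2D_R t − x² = 0: t = (√(D_R² + v_R²x²) − D_R)/v_R².
√(D_R² + v_R²x²) = √(0.6873² + 0.02580² × 9.11²) = 0.7264; v_R² = 0.0006656.
t = (0.7264 − 0.6873)/0.0006656 = 58.7 days.

58.7 days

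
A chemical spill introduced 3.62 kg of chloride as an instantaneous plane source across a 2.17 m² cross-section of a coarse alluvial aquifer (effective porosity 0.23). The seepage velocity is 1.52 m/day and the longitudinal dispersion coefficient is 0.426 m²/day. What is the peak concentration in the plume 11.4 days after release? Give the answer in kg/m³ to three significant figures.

The peak of an instantaneous 1D plume sits at x = vt; there the Gaussian factor is 1 and C_max = M/(n_e·A·√(4πDt)), where n_e·A is the pore area the mass is dissolved in.
√(4πDt) = √(4π × 0.426 × 11.4) = 7.812 m, so C_max = 3.62/(0.23 × 2.17 × 7.812) = 0.928 kg/m³.

0.928 kg/m³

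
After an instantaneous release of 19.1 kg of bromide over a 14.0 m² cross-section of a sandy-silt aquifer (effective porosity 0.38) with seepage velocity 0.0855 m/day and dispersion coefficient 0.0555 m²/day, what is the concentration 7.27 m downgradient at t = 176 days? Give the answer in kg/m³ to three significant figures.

For an instantaneous plane source, C(x,t) = M/(n_e·A·√(4πDt)) · exp(−(x−vt)²/(4Dt)), with n_e·A the pore (flow) area.
Plume center vt = 0.0855 × 176 = 15.048 m, so the well at 7.27 m is 7.778 m upgradient of the peak.
√(4πDt) = 11.08 m, giving peak height M/(n_e·A·√(4πDt)) = 19.1/(0.38 × 14.0 × 11.08) = 0.3240 kg/m³.
(x−vt)²/(4Dt) = (-7.778)²/(4 × 0.0555 × 176) = 1.548; exp(−1.548) = 0.2127.
C = 0.3240 × 0.2127 = 0.0689 kg/m³.

0.0689 kg/m³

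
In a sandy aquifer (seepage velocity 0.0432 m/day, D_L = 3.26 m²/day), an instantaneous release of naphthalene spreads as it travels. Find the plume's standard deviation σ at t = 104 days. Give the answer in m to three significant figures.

26.0 m

Dispersive spreading gives a Gaussian with σ² = 2Dt; advection only shifts the center.
σ = √(2 × 3.26 × 104) = 26.0 m.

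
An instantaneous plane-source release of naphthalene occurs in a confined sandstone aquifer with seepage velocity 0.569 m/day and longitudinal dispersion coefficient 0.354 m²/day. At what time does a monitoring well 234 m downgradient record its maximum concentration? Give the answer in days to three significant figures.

For the 1D instantaneous-source solution, setting ∂C/∂t = 0 at fixed x gives v²t² + 2Dt − x² = 0, so t = (√(D² + v²x²) − D)/v².
√(D² + v²x²) = √(0.354² + 0.569² × 234²) = 133.1; v² = 0.323761.
t = (133.1 − 0.354)/0.323761 = 410 days (vs. the pure-advection estimate x/v = 411 d).

410 days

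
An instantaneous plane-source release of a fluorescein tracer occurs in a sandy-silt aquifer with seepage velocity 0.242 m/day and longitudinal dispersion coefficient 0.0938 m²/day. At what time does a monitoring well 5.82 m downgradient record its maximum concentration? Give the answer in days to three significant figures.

22.5 days

For the 1D instantaneous-source solution, setting ∂C/∂t = 0 at fixed x gives v²t² + 2Dt − x² = 0, so t = (√(D² + v²x²) − D)/v².
√(D² + v²x²) = √(0.0938² + 0.242² × 5.82²) = 1.412; v² = 0.058564.
t = (1.412 − 0.0938)/0.058564 = 22.5 days (vs. the pure-advection estimate x/v = 24.0 d).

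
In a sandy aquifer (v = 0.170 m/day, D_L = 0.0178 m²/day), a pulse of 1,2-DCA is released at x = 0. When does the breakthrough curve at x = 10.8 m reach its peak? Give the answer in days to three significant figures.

62.9 days

For the 1D instantaneous-source solution, setting ∂C/∂t = 0 at fixed x gives v²t² + 2Dt − x² = 0, so t = (√(D² + v²x²) − D)/v².
√(D² + v²x²) = √(0.0178² + 0.170² × 10.8²) = 1.836; v² = 0.0289.
t = (1.836 − 0.0178)/0.0289 = 62.9 days (vs. the pure-advection estimate x/v = 63.5 d).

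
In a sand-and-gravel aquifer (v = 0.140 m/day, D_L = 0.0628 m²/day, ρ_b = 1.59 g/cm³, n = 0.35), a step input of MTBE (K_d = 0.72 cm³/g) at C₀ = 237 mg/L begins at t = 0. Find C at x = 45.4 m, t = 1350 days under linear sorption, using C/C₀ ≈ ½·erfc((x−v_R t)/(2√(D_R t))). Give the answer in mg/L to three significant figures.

Retardation factor R = 1 + ρ_b·K_d/n = 1 + 1.59 × 0.72/0.35 = 4.271.
Sorption retards both mechanisms: v_R = v/R = 0.03278 m/day, D_R = D/R = 0.01470 m²/day.
v_R·t = 0.03278 × 1350 = 44.253 m; 2√(D_R t) = 8.910 m; argument = (45.4 − 44.253)/8.910 = 0.1287.
C = C₀ × ½·erfc(0.1287) = 237 × 0.4278 = 101 mg/L.

101 mg/L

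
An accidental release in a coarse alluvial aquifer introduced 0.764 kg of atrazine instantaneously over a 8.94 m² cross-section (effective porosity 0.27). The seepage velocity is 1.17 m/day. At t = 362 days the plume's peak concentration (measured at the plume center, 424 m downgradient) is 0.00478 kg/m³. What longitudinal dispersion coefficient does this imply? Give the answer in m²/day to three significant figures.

0.964 m²/day

At the plume center C_max = M/(n_e·A·√(4πDt)), so D = M²/(4πt·(n_e·A·C_max)²).
n_e·A·C_max = 0.27 × 8.94 × 0.00478 = 0.01154 kg/m.
D = 0.764²/(4π × 362 × 0.01154²) = 0.964 m²/day.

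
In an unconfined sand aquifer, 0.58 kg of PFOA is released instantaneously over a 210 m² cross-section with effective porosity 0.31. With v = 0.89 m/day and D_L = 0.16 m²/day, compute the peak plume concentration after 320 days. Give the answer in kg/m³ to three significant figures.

0.000351 kg/m³

The peak of an instantaneous 1D plume sits at x = vt; there the Gaussian factor is 1 and C_max = M/(n_e·A·√(4πDt)), where n_e·A is the pore area the mass is dissolved in.
√(4πDt) = √(4π × 0.16 × 320) = 25.37 m, so C_max = 0.58/(0.31 × 210 × 25.37) = 0.000351 kg/m³.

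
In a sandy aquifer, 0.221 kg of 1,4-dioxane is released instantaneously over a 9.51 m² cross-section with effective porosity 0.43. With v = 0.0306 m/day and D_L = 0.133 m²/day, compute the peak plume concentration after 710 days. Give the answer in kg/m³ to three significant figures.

0.00157 kg/m³

The peak of an instantaneous 1D plume sits at x = vt; there the Gaussian factor is 1 and C_max = M/(n_e·A·√(4πDt)), where n_e·A is the pore area the mass is dissolved in.
√(4πDt) = √(4π × 0.133 × 710) = 34.45 m, so C_max = 0.221/(0.43 × 9.51 × 34.45) = 0.00157 kg/m³.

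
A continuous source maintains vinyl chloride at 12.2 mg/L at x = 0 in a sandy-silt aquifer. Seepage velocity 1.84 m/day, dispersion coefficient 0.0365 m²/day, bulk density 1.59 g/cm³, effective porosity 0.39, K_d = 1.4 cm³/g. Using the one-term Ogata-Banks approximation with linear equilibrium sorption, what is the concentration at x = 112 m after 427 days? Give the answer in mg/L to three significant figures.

Retardation factor R = 1 + ρ_b·K_d/n = 1 + 1.59 × 1.4/0.39 = 6.708.
Sorption retards both mechanisms: v_R = v/R = 0.2743 m/day, D_R = D/R = 0.005441 m²/day.
v_R·t = 0.2743 × 427 = 117.1261 m; 2√(D_R t) = 3.048 m; argument = (112 − 117.1261)/3.048 = -1.682.
C = C₀ × ½·erfc(-1.682) = 12.2 × 0.9913 = 12.1 mg/L.

12.1 mg/L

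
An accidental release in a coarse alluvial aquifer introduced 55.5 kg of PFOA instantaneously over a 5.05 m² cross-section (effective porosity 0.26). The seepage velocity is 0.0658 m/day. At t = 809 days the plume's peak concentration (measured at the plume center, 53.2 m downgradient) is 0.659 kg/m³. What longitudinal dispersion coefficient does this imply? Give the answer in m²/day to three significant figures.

0.405 m²/day

At the plume center C_max = M/(n_e·A·√(4πDt)), so D = M²/(4πt·(n_e·A·C_max)²).
n_e·A·C_max = 0.26 × 5.05 × 0.659 = 0.8653 kg/m.
D = 55.5²/(4π × 809 × 0.8653²) = 0.405 m²/day.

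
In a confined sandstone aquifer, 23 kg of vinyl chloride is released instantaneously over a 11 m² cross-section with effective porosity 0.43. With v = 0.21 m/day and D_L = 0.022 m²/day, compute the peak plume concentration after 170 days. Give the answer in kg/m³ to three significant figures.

The peak of an instantaneous 1D plume sits at x = vt; there the Gaussian factor is 1 and C_max = M/(n_e·A·√(4πDt)), where n_e·A is the pore area the mass is dissolved in.
√(4πDt) = √(4π × 0.022 × 170) = 6.856 m, so C_max = 23/(0.43 × 11 × 6.856) = 0.709 kg/m³.

0.709 kg/m³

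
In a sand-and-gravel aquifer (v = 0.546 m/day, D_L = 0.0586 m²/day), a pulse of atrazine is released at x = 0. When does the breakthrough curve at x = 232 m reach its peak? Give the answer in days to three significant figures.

425 days

For the 1D instantaneous-source solution, setting ∂C/∂t = 0 at fixed x gives v²t² + 2Dt − x² = 0, so t = (√(D² + v²x²) − D)/v².
√(D² + v²x²) = √(0.0586² + 0.546² × 232²) = 126.7; v² = 0.298116.
t = (126.7 − 0.0586)/0.298116 = 425 days (vs. the pure-advection estimate x/v = 425 d).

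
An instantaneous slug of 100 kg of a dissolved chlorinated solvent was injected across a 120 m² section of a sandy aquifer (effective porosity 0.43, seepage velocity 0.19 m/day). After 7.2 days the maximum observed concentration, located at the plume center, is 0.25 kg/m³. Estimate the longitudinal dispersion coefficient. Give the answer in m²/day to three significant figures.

At the plume center C_max = M/(n_e·A·√(4πDt)), so D = M²/(4πt·(n_e·A·C_max)²).
n_e·A·C_max = 0.43 × 120 × 0.25 = 12.90 kg/m.
D = 100²/(4π × 7.2 × 12.90²) = 0.664 m²/day.

0.664 m²/day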